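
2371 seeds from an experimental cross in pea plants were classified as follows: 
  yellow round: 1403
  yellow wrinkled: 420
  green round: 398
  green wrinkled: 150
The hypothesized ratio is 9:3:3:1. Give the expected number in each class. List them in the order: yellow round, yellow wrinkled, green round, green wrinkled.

Expected counts for N = 2371 under a 9:3:3:1 ratio (total parts = 16):
  yellow round: 2371 × 9/16 = 1333.6875
  yellow wrinkled: 2371 × 3/16 = 444.5625
  green round: 2371 × 3/16 = 444.5625
  green wrinkled: 2371 × 1/16 = 148.1875

1333.6875, 444.5625, 444.5625, 148.1875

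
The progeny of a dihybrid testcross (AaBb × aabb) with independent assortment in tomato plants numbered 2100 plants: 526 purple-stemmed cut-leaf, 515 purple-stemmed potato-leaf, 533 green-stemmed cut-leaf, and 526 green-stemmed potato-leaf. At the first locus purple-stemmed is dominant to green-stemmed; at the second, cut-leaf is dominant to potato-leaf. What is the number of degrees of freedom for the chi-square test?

A dihybrid testcross with independent assortment gives a 1:1:1:1 ratio.
A goodness-of-fit test with 4 phenotype classes has df = 4 − 1 = 3.

3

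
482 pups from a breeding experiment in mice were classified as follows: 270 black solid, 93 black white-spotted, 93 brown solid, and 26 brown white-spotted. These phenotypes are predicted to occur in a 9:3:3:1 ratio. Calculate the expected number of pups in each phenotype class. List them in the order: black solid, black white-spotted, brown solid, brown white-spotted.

271.125, 90.375, 90.375, 30.125

Total ratio parts = 16. Expected numbers out of 482:
  black solid: 482 × 9/16 = 271.125
  black white-spotted: 482 × 3/16 = 90.375
  brown solid: 482 × 3/16 = 90.375
  brown white-spotted: 482 × 1/16 = 30.125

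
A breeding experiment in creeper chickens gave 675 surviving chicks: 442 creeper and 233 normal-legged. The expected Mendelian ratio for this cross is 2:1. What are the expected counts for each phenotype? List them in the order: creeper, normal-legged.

450, 225

Expected counts for N = 675 under a 2:1 ratio (total parts = 3):
  creeper: 675 × 2/3 = 450
  normal-legged: 675 × 1/3 = 225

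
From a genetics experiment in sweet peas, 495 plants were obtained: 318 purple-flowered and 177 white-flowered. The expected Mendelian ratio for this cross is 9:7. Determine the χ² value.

12.849

The 9:7 ratio has 16 parts, so with N = 495 the expected counts are:
  purple-flowered: 495 × 9/16 = 278.4375
  white-flowered: 495 × 7/16 = 216.5625
χ² = Σ (O − E)² / E
  purple-flowered: (318 − 278.4375)² / 278.4375 = 5.6213
  white-flowered: (177 − 216.5625)² / 216.5625 = 7.2274
χ² = 5.6213 + 7.2274 = 12.8487 ≈ 12.849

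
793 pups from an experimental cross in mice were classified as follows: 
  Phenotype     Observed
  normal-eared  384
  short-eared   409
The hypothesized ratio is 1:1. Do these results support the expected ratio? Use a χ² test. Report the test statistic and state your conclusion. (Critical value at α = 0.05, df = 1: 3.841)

0.788; consistent

Total ratio parts = 2. Expected numbers out of 793:
  normal-eared: 793 × 1/2 = 396.5
  short-eared: 793 × 1/2 = 396.5
χ² = Σ (O − E)² / E
  normal-eared: (384 − 396.5)² / 396.5 = 0.3941
  short-eared: (409 − 396.5)² / 396.5 = 0.3941
χ² = 0.3941 + 0.3941 = 0.7882 ≈ 0.788
Degrees of freedom = 2 − 1 = 1; critical value at α = 0.05 is 3.841.
Since 0.788 < 3.841, we fail to reject the null hypothesis — the data are consistent with the 1:1 ratio.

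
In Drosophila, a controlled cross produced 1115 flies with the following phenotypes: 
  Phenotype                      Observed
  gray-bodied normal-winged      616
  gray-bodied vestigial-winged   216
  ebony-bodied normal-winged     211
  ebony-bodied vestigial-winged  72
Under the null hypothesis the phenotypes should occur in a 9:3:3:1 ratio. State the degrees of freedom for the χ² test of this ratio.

3

A goodness-of-fit test with 4 phenotype classes has df = 4 − 1 = 3.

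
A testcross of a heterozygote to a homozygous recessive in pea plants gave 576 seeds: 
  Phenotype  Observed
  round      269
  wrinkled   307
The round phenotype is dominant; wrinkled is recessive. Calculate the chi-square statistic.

2.507

A testcross of a heterozygote (Aa × aa) gives a 1:1 phenotypic ratio.
Under the 1:1 hypothesis (Σ ratio = 2, N = 576):
  round: 576 × 1/2 = 288
  wrinkled: 576 × 1/2 = 288
χ² = Σ (O − E)² / E
  round: (269 − 288)² / 288 = 1.2535
  wrinkled: (307 − 288)² / 288 = 1.2535
χ² = 1.2535 + 1.2535 = 2.507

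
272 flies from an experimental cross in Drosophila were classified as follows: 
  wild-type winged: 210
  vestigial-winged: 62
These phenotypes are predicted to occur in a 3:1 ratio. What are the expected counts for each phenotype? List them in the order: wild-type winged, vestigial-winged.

204, 68

Expected counts for N = 272 under a 3:1 ratio (total parts = 4):
  wild-type winged: 272 × 3/4 = 204
  vestigial-winged: 272 × 1/4 = 68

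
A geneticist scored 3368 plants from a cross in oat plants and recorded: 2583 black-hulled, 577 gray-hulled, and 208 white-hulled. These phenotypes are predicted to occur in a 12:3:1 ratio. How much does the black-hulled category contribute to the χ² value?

Under the 12:3:1 hypothesis (Σ ratio = 16, N = 3368):
  black-hulled: 3368 × 12/16 = 2526
  gray-hulled: 3368 × 3/16 = 631.5
  white-hulled: 3368 × 1/16 = 210.5
Contribution of black-hulled: (2583 − 2526)² / 2526 = 1.2862

1.286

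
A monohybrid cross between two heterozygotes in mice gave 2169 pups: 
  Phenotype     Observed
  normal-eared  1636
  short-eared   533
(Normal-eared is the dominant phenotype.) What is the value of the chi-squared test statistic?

0.210

For a monohybrid cross between heterozygotes with complete dominance, the expected phenotypic ratio is 3:1.
The 3:1 ratio has 4 parts, so with N = 2169 the expected counts are:
  normal-eared: 2169 × 3/4 = 1626.75
  short-eared: 2169 × 1/4 = 542.25
χ² = Σ (O − E)² / E
  normal-eared: (1636 − 1626.75)² / 1626.75 = 0.0526
  short-eared: (533 − 542.25)² / 542.25 = 0.1578
χ² = 0.0526 + 0.1578 = 0.2104 ≈ 0.210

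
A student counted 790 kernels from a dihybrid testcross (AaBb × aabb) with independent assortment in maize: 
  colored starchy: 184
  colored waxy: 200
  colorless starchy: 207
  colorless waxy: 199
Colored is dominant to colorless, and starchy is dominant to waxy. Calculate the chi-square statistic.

A dihybrid testcross with independent assortment gives a 1:1:1:1 ratio.
Under the 1:1:1:1 hypothesis (Σ ratio = 4, N = 790):
  colored starchy: 790 × 1/4 = 197.5
  colored waxy: 790 × 1/4 = 197.5
  colorless starchy: 790 × 1/4 = 197.5
  colorless waxy: 790 × 1/4 = 197.5
χ² = Σ (O − E)² / E
  colored starchy: (184 − 197.5)² / 197.5 = 0.9228
  colored waxy: (200 − 197.5)² / 197.5 = 0.0316
  colorless starchy: (207 − 197.5)² / 197.5 = 0.4570
  colorless waxy: (199 − 197.5)² / 197.5 = 0.0114
χ² = 0.9228 + 0.0316 + 0.4570 + 0.0114 = 1.4228 ≈ 1.423

1.423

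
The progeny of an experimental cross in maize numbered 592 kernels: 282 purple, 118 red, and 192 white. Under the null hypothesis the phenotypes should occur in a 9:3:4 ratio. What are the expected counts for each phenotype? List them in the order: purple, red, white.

333, 111, 148

The 9:3:4 ratio has 16 parts, so with N = 592 the expected counts are:
  purple: 592 × 9/16 = 333
  red: 592 × 3/16 = 111
  white: 592 × 4/16 = 148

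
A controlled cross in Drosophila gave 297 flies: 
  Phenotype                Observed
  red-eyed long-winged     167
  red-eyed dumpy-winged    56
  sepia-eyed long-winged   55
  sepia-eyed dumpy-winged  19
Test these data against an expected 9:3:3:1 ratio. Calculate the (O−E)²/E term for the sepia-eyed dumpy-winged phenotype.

0.010

Expected counts for N = 297 under a 9:3:3:1 ratio (total parts = 16):
  red-eyed long-winged: 297 × 9/16 = 167.0625
  red-eyed dumpy-winged: 297 × 3/16 = 55.6875
  sepia-eyed long-winged: 297 × 3/16 = 55.6875
  sepia-eyed dumpy-winged: 297 × 1/16 = 18.5625
Contribution of sepia-eyed dumpy-winged: (19 − 18.5625)² / 18.5625 = 0.0103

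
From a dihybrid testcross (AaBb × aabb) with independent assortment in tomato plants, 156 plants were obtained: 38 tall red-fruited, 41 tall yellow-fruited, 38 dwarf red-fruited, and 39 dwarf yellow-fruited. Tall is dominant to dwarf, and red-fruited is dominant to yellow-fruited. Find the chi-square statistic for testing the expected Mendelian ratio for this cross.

0.154

A dihybrid testcross with independent assortment gives a 1:1:1:1 ratio.
Under the 1:1:1:1 hypothesis (Σ ratio = 4, N = 156):
  tall red-fruited: 156 × 1/4 = 39
  tall yellow-fruited: 156 × 1/4 = 39
  dwarf red-fruited: 156 × 1/4 = 39
  dwarf yellow-fruited: 156 × 1/4 = 39
χ² = Σ (O − E)² / E
  tall red-fruited: (38 − 39)² / 39 = 0.0256
  tall yellow-fruited: (41 − 39)² / 39 = 0.1026
  dwarf red-fruited: (38 − 39)² / 39 = 0.0256
  dwarf yellow-fruited: (39 − 39)² / 39 = 0.0000
χ² = 0.0256 + 0.1026 + 0.0256 + 0.0000 = 0.1538 ≈ 0.154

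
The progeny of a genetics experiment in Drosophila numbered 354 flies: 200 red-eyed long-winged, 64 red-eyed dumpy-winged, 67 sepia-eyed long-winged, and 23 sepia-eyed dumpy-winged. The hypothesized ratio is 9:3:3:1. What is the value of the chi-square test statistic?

Total ratio parts = 16. Expected numbers out of 354:
  red-eyed long-winged: 354 × 9/16 = 199.125
  red-eyed dumpy-winged: 354 × 3/16 = 66.375
  sepia-eyed long-winged: 354 × 3/16 = 66.375
  sepia-eyed dumpy-winged: 354 × 1/16 = 22.125
χ² = Σ (O − E)² / E
  red-eyed long-winged: (200 − 199.125)² / 199.125 = 0.0038
  red-eyed dumpy-winged: (64 − 66.375)² / 66.375 = 0.0850
  sepia-eyed long-winged: (67 − 66.375)² / 66.375 = 0.0059
  sepia-eyed dumpy-winged: (23 − 22.125)² / 22.125 = 0.0346
χ² = 0.0038 + 0.0850 + 0.0059 + 0.0346 = 0.1293 ≈ 0.129

0.129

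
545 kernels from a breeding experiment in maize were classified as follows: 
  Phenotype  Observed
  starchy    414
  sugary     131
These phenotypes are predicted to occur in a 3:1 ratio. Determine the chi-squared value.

Under the 3:1 hypothesis (Σ ratio = 4, N = 545):
  starchy: 545 × 3/4 = 408.75
  sugary: 545 × 1/4 = 136.25
χ² = Σ (O − E)² / E
  starchy: (414 − 408.75)² / 408.75 = 0.0674
  sugary: (131 − 136.25)² / 136.25 = 0.2023
χ² = 0.0674 + 0.2023 = 0.2697 ≈ 0.270

0.270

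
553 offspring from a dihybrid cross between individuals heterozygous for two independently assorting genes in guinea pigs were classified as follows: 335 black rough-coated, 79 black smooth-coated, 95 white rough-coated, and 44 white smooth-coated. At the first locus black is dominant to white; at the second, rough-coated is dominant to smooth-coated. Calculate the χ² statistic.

A dihybrid F₂ with independent assortment and complete dominance at both loci gives a 9:3:3:1 phenotypic ratio.
The 9:3:3:1 ratio has 16 parts, so with N = 553 the expected counts are:
  black rough-coated: 553 × 9/16 = 311.0625
  black smooth-coated: 553 × 3/16 = 103.6875
  white rough-coated: 553 × 3/16 = 103.6875
  white smooth-coated: 553 × 1/16 = 34.5625
χ² = Σ (O − E)² / E
  black rough-coated: (335 − 311.0625)² / 311.0625 = 1.8421
  black smooth-coated: (79 − 103.6875)² / 103.6875 = 5.8780
  white rough-coated: (95 − 103.6875)² / 103.6875 = 0.7279
  white smooth-coated: (44 − 34.5625)² / 34.5625 = 2.5770
χ² = 1.8421 + 5.8780 + 0.7279 + 2.5770 = 11.025

11.025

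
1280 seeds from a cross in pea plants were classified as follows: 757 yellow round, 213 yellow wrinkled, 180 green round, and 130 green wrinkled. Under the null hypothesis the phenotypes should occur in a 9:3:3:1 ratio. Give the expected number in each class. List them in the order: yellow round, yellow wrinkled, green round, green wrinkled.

720, 240, 240, 80

The 9:3:3:1 ratio has 16 parts, so with N = 1280 the expected counts are:
  yellow round: 1280 × 9/16 = 720
  yellow wrinkled: 1280 × 3/16 = 240
  green round: 1280 × 3/16 = 240
  green wrinkled: 1280 × 1/16 = 80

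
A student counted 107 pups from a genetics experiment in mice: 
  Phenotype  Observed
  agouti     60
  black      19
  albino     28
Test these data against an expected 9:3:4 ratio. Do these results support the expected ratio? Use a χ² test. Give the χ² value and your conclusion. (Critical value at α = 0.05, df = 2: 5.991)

The 9:3:4 ratio has 16 parts, so with N = 107 the expected counts are:
  agouti: 107 × 9/16 = 60.1875
  black: 107 × 3/16 = 20.0625
  albino: 107 × 4/16 = 26.75
χ² = Σ (O − E)² / E
  agouti: (60 − 60.1875)² / 60.1875 = 0.0006
  black: (19 − 20.0625)² / 20.0625 = 0.0563
  albino: (28 − 26.75)² / 26.75 = 0.0584
χ² = 0.0006 + 0.0563 + 0.0584 = 0.1153 ≈ 0.115
Degrees of freedom = 3 − 1 = 2; critical value at α = 0.05 is 5.991.
Since 0.115 < 5.991, we fail to reject the null hypothesis — the data are consistent with the 9:3:4 ratio.

0.115; consistent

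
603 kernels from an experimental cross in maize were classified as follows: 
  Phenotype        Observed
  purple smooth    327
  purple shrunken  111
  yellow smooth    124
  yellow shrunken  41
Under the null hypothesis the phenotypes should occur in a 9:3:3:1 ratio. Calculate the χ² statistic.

1.825

Total ratio parts = 16. Expected numbers out of 603:
  purple smooth: 603 × 9/16 = 339.1875
  purple shrunken: 603 × 3/16 = 113.0625
  yellow smooth: 603 × 3/16 = 113.0625
  yellow shrunken: 603 × 1/16 = 37.6875
χ² = Σ (O − E)² / E
  purple smooth: (327 − 339.1875)² / 339.1875 = 0.4379
  purple shrunken: (111 − 113.0625)² / 113.0625 = 0.0376
  yellow smooth: (124 − 113.0625)² / 113.0625 = 1.0581
  yellow shrunken: (41 − 37.6875)² / 37.6875 = 0.2911
χ² = 0.4379 + 0.0376 + 1.0581 + 0.2911 = 1.8247 ≈ 1.825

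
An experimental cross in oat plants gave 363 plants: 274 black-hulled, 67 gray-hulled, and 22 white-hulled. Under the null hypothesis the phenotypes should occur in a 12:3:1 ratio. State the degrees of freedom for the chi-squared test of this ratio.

2

A goodness-of-fit test with 3 phenotype classes has df = 3 − 1 = 2.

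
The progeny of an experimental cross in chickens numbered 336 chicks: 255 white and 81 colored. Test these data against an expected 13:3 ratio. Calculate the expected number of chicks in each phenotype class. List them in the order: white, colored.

The 13:3 ratio has 16 parts, so with N = 336 the expected counts are:
  white: 336 × 13/16 = 273
  colored: 336 × 3/16 = 63

273, 63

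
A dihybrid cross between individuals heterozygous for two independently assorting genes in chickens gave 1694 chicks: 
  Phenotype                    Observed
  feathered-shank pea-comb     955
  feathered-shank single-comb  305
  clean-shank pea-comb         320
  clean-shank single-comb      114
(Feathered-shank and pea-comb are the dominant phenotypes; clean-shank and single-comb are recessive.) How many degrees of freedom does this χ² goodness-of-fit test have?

A dihybrid F₂ with independent assortment and complete dominance at both loci gives a 9:3:3:1 phenotypic ratio.
A goodness-of-fit test with 4 phenotype classes has df = 4 − 1 = 3.

3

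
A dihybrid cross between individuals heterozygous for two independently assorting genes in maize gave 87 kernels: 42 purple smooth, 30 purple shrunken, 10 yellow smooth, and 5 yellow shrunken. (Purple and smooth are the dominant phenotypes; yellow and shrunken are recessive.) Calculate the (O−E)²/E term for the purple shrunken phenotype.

A dihybrid F₂ with independent assortment and complete dominance at both loci gives a 9:3:3:1 phenotypic ratio.
Total ratio parts = 16. Expected numbers out of 87:
  purple smooth: 87 × 9/16 = 48.9375
  purple shrunken: 87 × 3/16 = 16.3125
  yellow smooth: 87 × 3/16 = 16.3125
  yellow shrunken: 87 × 1/16 = 5.4375
Contribution of purple shrunken: (30 − 16.3125)² / 16.3125 = 11.4849

11.485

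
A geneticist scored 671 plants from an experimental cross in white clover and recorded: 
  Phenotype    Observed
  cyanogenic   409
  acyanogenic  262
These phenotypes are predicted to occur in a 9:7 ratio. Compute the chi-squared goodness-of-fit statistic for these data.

Under the 9:7 hypothesis (Σ ratio = 16, N = 671):
  cyanogenic: 671 × 9/16 = 377.4375
  acyanogenic: 671 × 7/16 = 293.5625
χ² = Σ (O − E)² / E
  cyanogenic: (409 − 377.4375)² / 377.4375 = 2.6394
  acyanogenic: (262 − 293.5625)² / 293.5625 = 3.3935
χ² = 2.6394 + 3.3935 = 6.0329 ≈ 6.033

6.033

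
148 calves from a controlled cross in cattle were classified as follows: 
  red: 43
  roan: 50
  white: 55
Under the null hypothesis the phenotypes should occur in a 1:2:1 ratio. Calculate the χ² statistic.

Expected counts for N = 148 under a 1:2:1 ratio (total parts = 4):
  red: 148 × 1/4 = 37
  roan: 148 × 2/4 = 74
  white: 148 × 1/4 = 37
χ² = Σ (O − E)² / E
  red: (43 − 37)² / 37 = 0.9730
  roan: (50 − 74)² / 74 = 7.7838
  white: (55 − 37)² / 37 = 8.7568
χ² = 0.9730 + 7.7838 + 8.7568 = 17.5136 ≈ 17.514

17.514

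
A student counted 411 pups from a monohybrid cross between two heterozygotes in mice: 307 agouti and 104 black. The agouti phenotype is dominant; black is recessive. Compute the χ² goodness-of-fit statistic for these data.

For a monohybrid cross between heterozygotes with complete dominance, the expected phenotypic ratio is 3:1.
Under the 3:1 hypothesis (Σ ratio = 4, N = 411):
  agouti: 411 × 3/4 = 308.25
  black: 411 × 1/4 = 102.75
χ² = Σ (O − E)² / E
  agouti: (307 − 308.25)² / 308.25 = 0.0051
  black: (104 − 102.75)² / 102.75 = 0.0152
χ² = 0.0051 + 0.0152 = 0.0203 ≈ 0.020

0.020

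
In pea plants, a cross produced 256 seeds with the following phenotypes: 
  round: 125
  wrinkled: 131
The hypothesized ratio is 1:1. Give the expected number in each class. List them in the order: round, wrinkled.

128, 128

Total ratio parts = 2. Expected numbers out of 256:
  round: 256 × 1/2 = 128
  wrinkled: 256 × 1/2 = 128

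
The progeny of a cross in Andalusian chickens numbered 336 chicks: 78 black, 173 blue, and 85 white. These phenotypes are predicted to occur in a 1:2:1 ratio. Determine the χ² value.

Expected counts for N = 336 under a 1:2:1 ratio (total parts = 4):
  black: 336 × 1/4 = 84
  blue: 336 × 2/4 = 168
  white: 336 × 1/4 = 84
χ² = Σ (O − E)² / E
  black: (78 − 84)² / 84 = 0.4286
  blue: (173 − 168)² / 168 = 0.1488
  white: (85 − 84)² / 84 = 0.0119
χ² = 0.4286 + 0.1488 + 0.0119 = 0.5893 ≈ 0.589

0.589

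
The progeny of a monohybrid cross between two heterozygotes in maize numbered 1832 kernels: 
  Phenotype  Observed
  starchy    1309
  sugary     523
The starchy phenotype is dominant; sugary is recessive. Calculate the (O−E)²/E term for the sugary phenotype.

9.225

For a monohybrid cross between heterozygotes with complete dominance, the expected phenotypic ratio is 3:1.
Under the 3:1 hypothesis (Σ ratio = 4, N = 1832):
  starchy: 1832 × 3/4 = 1374
  sugary: 1832 × 1/4 = 458
Contribution of sugary: (523 − 458)² / 458 = 9.2249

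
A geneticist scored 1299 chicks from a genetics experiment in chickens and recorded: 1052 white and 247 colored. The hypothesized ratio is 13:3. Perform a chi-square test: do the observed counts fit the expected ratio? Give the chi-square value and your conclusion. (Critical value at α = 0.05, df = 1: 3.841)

Total ratio parts = 16. Expected numbers out of 1299:
  white: 1299 × 13/16 = 1055.4375
  colored: 1299 × 3/16 = 243.5625
χ² = Σ (O − E)² / E
  white: (1052 − 1055.4375)² / 1055.4375 = 0.0112
  colored: (247 − 243.5625)² / 243.5625 = 0.0485
χ² = 0.0112 + 0.0485 = 0.0597 ≈ 0.060
Degrees of freedom = 2 − 1 = 1; critical value at α = 0.05 is 3.841.
Since 0.060 < 3.841, we fail to reject the null hypothesis — the data are consistent with the 13:3 ratio.

0.060; consistent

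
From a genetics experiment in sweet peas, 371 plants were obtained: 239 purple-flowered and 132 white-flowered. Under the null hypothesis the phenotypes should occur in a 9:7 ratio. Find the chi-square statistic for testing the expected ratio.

The 9:7 ratio has 16 parts, so with N = 371 the expected counts are:
  purple-flowered: 371 × 9/16 = 208.6875
  white-flowered: 371 × 7/16 = 162.3125
χ² = Σ (O − E)² / E
  purple-flowered: (239 − 208.6875)² / 208.6875 = 4.4030
  white-flowered: (132 − 162.3125)² / 162.3125 = 5.6610
χ² = 4.4030 + 5.6610 = 10.064

10.064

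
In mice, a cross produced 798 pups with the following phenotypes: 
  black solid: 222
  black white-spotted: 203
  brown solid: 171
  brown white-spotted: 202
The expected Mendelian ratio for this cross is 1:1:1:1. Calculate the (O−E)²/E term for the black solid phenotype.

2.538

Total ratio parts = 4. Expected numbers out of 798:
  black solid: 798 × 1/4 = 199.5
  black white-spotted: 798 × 1/4 = 199.5
  brown solid: 798 × 1/4 = 199.5
  brown white-spotted: 798 × 1/4 = 199.5
Contribution of black solid: (222 − 199.5)² / 199.5 = 2.5376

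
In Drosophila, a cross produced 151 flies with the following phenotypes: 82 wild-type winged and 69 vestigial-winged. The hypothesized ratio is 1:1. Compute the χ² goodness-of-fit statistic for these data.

Total ratio parts = 2. Expected numbers out of 151:
  wild-type winged: 151 × 1/2 = 75.5
  vestigial-winged: 151 × 1/2 = 75.5
χ² = Σ (O − E)² / E
  wild-type winged: (82 − 75.5)² / 75.5 = 0.5596
  vestigial-winged: (69 − 75.5)² / 75.5 = 0.5596
χ² = 0.5596 + 0.5596 = 1.1192 ≈ 1.119

1.119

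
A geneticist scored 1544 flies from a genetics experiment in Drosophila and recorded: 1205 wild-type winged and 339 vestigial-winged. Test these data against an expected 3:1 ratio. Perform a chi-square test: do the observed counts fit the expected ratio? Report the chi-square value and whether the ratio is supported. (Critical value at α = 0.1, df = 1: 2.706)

7.630; not consistent

Under the 3:1 hypothesis (Σ ratio = 4, N = 1544):
  wild-type winged: 1544 × 3/4 = 1158
  vestigial-winged: 1544 × 1/4 = 386
χ² = Σ (O − E)² / E
  wild-type winged: (1205 − 1158)² / 1158 = 1.9076
  vestigial-winged: (339 − 386)² / 386 = 5.7228
χ² = 1.9076 + 5.7228 = 7.6304 ≈ 7.630
Degrees of freedom = 2 − 1 = 1; critical value at α = 0.1 is 2.706.
Since 7.630 > 2.706, we reject the null hypothesis — the data do not fit the 3:1 ratio.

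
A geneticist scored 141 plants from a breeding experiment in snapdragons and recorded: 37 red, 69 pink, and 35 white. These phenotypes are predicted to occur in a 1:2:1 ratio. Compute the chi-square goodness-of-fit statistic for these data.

Under the 1:2:1 hypothesis (Σ ratio = 4, N = 141):
  red: 141 × 1/4 = 35.25
  pink: 141 × 2/4 = 70.5
  white: 141 × 1/4 = 35.25
χ² = Σ (O − E)² / E
  red: (37 − 35.25)² / 35.25 = 0.0869
  pink: (69 − 70.5)² / 70.5 = 0.0319
  white: (35 − 35.25)² / 35.25 = 0.0018
χ² = 0.0869 + 0.0319 + 0.0018 = 0.1206 ≈ 0.121

0.121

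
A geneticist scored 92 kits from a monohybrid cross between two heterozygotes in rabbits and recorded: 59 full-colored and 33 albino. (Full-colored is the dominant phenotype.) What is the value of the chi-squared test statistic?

For a monohybrid cross between heterozygotes with complete dominance, the expected phenotypic ratio is 3:1.
Expected counts for N = 92 under a 3:1 ratio (total parts = 4):
  full-colored: 92 × 3/4 = 69
  albino: 92 × 1/4 = 23
χ² = Σ (O − E)² / E
  full-colored: (59 − 69)² / 69 = 1.4493
  albino: (33 − 23)² / 23 = 4.3478
χ² = 1.4493 + 4.3478 = 5.7971 ≈ 5.797

5.797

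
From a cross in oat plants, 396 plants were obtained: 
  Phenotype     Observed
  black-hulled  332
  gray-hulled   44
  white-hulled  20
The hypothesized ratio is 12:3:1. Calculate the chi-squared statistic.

17.360

The 12:3:1 ratio has 16 parts, so with N = 396 the expected counts are:
  black-hulled: 396 × 12/16 = 297
  gray-hulled: 396 × 3/16 = 74.25
  white-hulled: 396 × 1/16 = 24.75
χ² = Σ (O − E)² / E
  black-hulled: (332 − 297)² / 297 = 4.1246
  gray-hulled: (44 − 74.25)² / 74.25 = 12.3241
  white-hulled: (20 − 24.75)² / 24.75 = 0.9116
χ² = 4.1246 + 12.3241 + 0.9116 = 17.3603 ≈ 17.360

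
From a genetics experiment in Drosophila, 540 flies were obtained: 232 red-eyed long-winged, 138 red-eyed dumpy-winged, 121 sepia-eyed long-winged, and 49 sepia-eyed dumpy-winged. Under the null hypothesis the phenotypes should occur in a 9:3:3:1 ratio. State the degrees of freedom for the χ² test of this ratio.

A goodness-of-fit test with 4 phenotype classes has df = 4 − 1 = 3.

3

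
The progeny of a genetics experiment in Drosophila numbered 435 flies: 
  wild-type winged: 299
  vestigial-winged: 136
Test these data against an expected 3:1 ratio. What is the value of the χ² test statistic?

Total ratio parts = 4. Expected numbers out of 435:
  wild-type winged: 435 × 3/4 = 326.25
  vestigial-winged: 435 × 1/4 = 108.75
χ² = Σ (O − E)² / E
  wild-type winged: (299 − 326.25)² / 326.25 = 2.2761
  vestigial-winged: (136 − 108.75)² / 108.75 = 6.8282
χ² = 2.2761 + 6.8282 = 9.1043 ≈ 9.104

9.104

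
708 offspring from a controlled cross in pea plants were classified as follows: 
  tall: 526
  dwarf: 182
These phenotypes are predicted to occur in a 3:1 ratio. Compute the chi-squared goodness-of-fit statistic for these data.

0.188

Expected counts for N = 708 under a 3:1 ratio (total parts = 4):
  tall: 708 × 3/4 = 531
  dwarf: 708 × 1/4 = 177
χ² = Σ (O − E)² / E
  tall: (526 − 531)² / 531 = 0.0471
  dwarf: (182 − 177)² / 177 = 0.1412
χ² = 0.0471 + 0.1412 = 0.1883 ≈ 0.188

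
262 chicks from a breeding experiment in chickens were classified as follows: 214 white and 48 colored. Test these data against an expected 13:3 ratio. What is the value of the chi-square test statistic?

0.032

Under the 13:3 hypothesis (Σ ratio = 16, N = 262):
  white: 262 × 13/16 = 212.875
  colored: 262 × 3/16 = 49.125
χ² = Σ (O − E)² / E
  white: (214 − 212.875)² / 212.875 = 0.0059
  colored: (48 − 49.125)² / 49.125 = 0.0258
χ² = 0.0059 + 0.0258 = 0.0317 ≈ 0.032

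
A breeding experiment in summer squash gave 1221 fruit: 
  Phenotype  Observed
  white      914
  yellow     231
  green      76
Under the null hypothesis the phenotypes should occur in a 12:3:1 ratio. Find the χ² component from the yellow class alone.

The 12:3:1 ratio has 16 parts, so with N = 1221 the expected counts are:
  white: 1221 × 12/16 = 915.75
  yellow: 1221 × 3/16 = 228.9375
  green: 1221 × 1/16 = 76.3125
Contribution of yellow: (231 − 228.9375)² / 228.9375 = 0.0186

0.019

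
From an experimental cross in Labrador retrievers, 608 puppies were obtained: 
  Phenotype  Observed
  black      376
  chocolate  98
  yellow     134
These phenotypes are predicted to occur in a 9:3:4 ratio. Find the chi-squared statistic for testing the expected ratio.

Under the 9:3:4 hypothesis (Σ ratio = 16, N = 608):
  black: 608 × 9/16 = 342
  chocolate: 608 × 3/16 = 114
  yellow: 608 × 4/16 = 152
χ² = Σ (O − E)² / E
  black: (376 − 342)² / 342 = 3.3801
  chocolate: (98 − 114)² / 114 = 2.2456
  yellow: (134 − 152)² / 152 = 2.1316
χ² = 3.3801 + 2.2456 + 2.1316 = 7.7573 ≈ 7.757

7.757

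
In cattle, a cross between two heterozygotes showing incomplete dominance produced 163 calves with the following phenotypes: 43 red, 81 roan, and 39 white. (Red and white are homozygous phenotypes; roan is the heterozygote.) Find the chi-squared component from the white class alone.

0.075

With incomplete dominance, a heterozygote × heterozygote cross gives a 1:2:1 phenotypic ratio.
Expected counts for N = 163 under a 1:2:1 ratio (total parts = 4):
  red: 163 × 1/4 = 40.75
  roan: 163 × 2/4 = 81.5
  white: 163 × 1/4 = 40.75
Contribution of white: (39 − 40.75)² / 40.75 = 0.0752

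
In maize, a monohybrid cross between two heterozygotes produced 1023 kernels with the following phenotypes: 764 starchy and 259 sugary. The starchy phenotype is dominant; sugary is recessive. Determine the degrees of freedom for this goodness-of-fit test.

1

For a monohybrid cross between heterozygotes with complete dominance, the expected phenotypic ratio is 3:1.
A goodness-of-fit test with 2 phenotype classes has df = 2 − 1 = 1.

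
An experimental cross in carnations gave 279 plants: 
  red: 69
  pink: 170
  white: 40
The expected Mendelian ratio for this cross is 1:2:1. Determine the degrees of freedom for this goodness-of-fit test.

A goodness-of-fit test with 3 phenotype classes has df = 3 − 1 = 2.

2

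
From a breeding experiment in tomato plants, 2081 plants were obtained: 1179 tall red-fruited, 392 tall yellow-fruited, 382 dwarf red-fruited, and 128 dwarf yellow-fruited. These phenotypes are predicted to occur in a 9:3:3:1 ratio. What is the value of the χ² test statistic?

0.274

Total ratio parts = 16. Expected numbers out of 2081:
  tall red-fruited: 2081 × 9/16 = 1170.5625
  tall yellow-fruited: 2081 × 3/16 = 390.1875
  dwarf red-fruited: 2081 × 3/16 = 390.1875
  dwarf yellow-fruited: 2081 × 1/16 = 130.0625
χ² = Σ (O − E)² / E
  tall red-fruited: (1179 − 1170.5625)² / 1170.5625 = 0.0608
  tall yellow-fruited: (392 − 390.1875)² / 390.1875 = 0.0084
  dwarf red-fruited: (382 − 390.1875)² / 390.1875 = 0.1718
  dwarf yellow-fruited: (128 − 130.0625)² / 130.0625 = 0.0327
χ² = 0.0608 + 0.0084 + 0.1718 + 0.0327 = 0.2737 ≈ 0.274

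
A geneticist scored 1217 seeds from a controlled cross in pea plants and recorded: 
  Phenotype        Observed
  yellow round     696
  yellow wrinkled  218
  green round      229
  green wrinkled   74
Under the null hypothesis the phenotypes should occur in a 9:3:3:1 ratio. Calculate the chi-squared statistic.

The 9:3:3:1 ratio has 16 parts, so with N = 1217 the expected counts are:
  yellow round: 1217 × 9/16 = 684.5625
  yellow wrinkled: 1217 × 3/16 = 228.1875
  green round: 1217 × 3/16 = 228.1875
  green wrinkled: 1217 × 1/16 = 76.0625
χ² = Σ (O − E)² / E
  yellow round: (696 − 684.5625)² / 684.5625 = 0.1911
  yellow wrinkled: (218 − 228.1875)² / 228.1875 = 0.4548
  green round: (229 − 228.1875)² / 228.1875 = 0.0029
  green wrinkled: (74 − 76.0625)² / 76.0625 = 0.0559
χ² = 0.1911 + 0.4548 + 0.0029 + 0.0559 = 0.7047 ≈ 0.705

0.705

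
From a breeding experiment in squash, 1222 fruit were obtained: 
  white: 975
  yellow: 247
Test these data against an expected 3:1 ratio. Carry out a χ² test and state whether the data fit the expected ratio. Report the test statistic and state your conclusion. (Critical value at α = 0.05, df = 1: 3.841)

Expected counts for N = 1222 under a 3:1 ratio (total parts = 4):
  white: 1222 × 3/4 = 916.5
  yellow: 1222 × 1/4 = 305.5
χ² = Σ (O − E)² / E
  white: (975 − 916.5)² / 916.5 = 3.7340
  yellow: (247 − 305.5)² / 305.5 = 11.2021
χ² = 3.7340 + 11.2021 = 14.9361 ≈ 14.936
Degrees of freedom = 2 − 1 = 1; critical value at α = 0.05 is 3.841.
Since 14.936 > 3.841, we reject the null hypothesis — the data do not fit the 3:1 ratio.

14.936; not consistent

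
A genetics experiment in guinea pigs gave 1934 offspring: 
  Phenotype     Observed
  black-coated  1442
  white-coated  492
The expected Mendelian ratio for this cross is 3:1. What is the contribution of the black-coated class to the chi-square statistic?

Total ratio parts = 4. Expected numbers out of 1934:
  black-coated: 1934 × 3/4 = 1450.5
  white-coated: 1934 × 1/4 = 483.5
Contribution of black-coated: (1442 − 1450.5)² / 1450.5 = 0.0498

0.050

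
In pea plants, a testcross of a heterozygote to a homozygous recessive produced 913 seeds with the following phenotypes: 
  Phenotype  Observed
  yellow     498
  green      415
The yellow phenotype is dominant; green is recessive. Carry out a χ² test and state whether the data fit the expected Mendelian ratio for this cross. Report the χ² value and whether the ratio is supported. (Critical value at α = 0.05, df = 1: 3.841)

7.545; not consistent

A testcross of a heterozygote (Aa × aa) gives a 1:1 phenotypic ratio.
Expected counts for N = 913 under a 1:1 ratio (total parts = 2):
  yellow: 913 × 1/2 = 456.5
  green: 913 × 1/2 = 456.5
χ² = Σ (O − E)² / E
  yellow: (498 − 456.5)² / 456.5 = 3.7727
  green: (415 − 456.5)² / 456.5 = 3.7727
χ² = 3.7727 + 3.7727 = 7.5454 ≈ 7.545
Degrees of freedom = 2 − 1 = 1; critical value at α = 0.05 is 3.841.
Since 7.545 > 3.841, we reject the null hypothesis — the data do not fit the 1:1 ratio.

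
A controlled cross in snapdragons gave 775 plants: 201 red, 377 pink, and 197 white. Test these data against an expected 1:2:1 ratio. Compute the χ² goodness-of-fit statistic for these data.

0.610

Expected counts for N = 775 under a 1:2:1 ratio (total parts = 4):
  red: 775 × 1/4 = 193.75
  pink: 775 × 2/4 = 387.5
  white: 775 × 1/4 = 193.75
χ² = Σ (O − E)² / E
  red: (201 − 193.75)² / 193.75 = 0.2713
  pink: (377 − 387.5)² / 387.5 = 0.2845
  white: (197 − 193.75)² / 193.75 = 0.0545
χ² = 0.2713 + 0.2845 + 0.0545 = 0.6103 ≈ 0.610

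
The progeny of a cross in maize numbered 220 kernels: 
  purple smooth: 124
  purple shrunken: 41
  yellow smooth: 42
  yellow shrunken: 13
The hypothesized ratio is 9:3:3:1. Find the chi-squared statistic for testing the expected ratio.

Under the 9:3:3:1 hypothesis (Σ ratio = 16, N = 220):
  purple smooth: 220 × 9/16 = 123.75
  purple shrunken: 220 × 3/16 = 41.25
  yellow smooth: 220 × 3/16 = 41.25
  yellow shrunken: 220 × 1/16 = 13.75
χ² = Σ (O − E)² / E
  purple smooth: (124 − 123.75)² / 123.75 = 0.0005
  purple shrunken: (41 − 41.25)² / 41.25 = 0.0015
  yellow smooth: (42 − 41.25)² / 41.25 = 0.0136
  yellow shrunken: (13 − 13.75)² / 13.75 = 0.0409
χ² = 0.0005 + 0.0015 + 0.0136 + 0.0409 = 0.0565 ≈ 0.057

0.057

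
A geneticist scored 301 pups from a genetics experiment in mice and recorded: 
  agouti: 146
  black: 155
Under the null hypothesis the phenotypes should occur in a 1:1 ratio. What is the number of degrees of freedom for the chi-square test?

1

A goodness-of-fit test with 2 phenotype classes has df = 2 − 1 = 1.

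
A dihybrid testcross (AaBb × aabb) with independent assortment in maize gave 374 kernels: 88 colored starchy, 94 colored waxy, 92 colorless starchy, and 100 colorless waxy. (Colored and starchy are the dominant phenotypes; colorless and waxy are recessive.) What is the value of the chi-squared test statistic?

A dihybrid testcross with independent assortment gives a 1:1:1:1 ratio.
Total ratio parts = 4. Expected numbers out of 374:
  colored starchy: 374 × 1/4 = 93.5
  colored waxy: 374 × 1/4 = 93.5
  colorless starchy: 374 × 1/4 = 93.5
  colorless waxy: 374 × 1/4 = 93.5
χ² = Σ (O − E)² / E
  colored starchy: (88 − 93.5)² / 93.5 = 0.3235
  colored waxy: (94 − 93.5)² / 93.5 = 0.0027
  colorless starchy: (92 − 93.5)² / 93.5 = 0.0241
  colorless waxy: (100 − 93.5)² / 93.5 = 0.4519
χ² = 0.3235 + 0.0027 + 0.0241 + 0.4519 = 0.8022 ≈ 0.802

0.802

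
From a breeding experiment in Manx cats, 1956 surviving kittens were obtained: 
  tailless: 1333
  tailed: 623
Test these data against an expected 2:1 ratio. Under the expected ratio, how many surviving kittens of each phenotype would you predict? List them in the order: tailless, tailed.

Expected counts for N = 1956 under a 2:1 ratio (total parts = 3):
  tailless: 1956 × 2/3 = 1304
  tailed: 1956 × 1/3 = 652

1304, 652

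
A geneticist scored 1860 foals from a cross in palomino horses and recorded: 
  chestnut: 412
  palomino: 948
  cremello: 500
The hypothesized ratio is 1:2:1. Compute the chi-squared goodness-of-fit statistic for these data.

Under the 1:2:1 hypothesis (Σ ratio = 4, N = 1860):
  chestnut: 1860 × 1/4 = 465
  palomino: 1860 × 2/4 = 930
  cremello: 1860 × 1/4 = 465
χ² = Σ (O − E)² / E
  chestnut: (412 − 465)² / 465 = 6.0409
  palomino: (948 − 930)² / 930 = 0.3484
  cremello: (500 − 465)² / 465 = 2.6344
χ² = 6.0409 + 0.3484 + 2.6344 = 9.0237 ≈ 9.024

9.024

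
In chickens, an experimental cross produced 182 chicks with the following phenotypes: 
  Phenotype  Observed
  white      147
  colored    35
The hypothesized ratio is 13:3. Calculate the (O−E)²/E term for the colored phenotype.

0.022

Total ratio parts = 16. Expected numbers out of 182:
  white: 182 × 13/16 = 147.875
  colored: 182 × 3/16 = 34.125
Contribution of colored: (35 − 34.125)² / 34.125 = 0.0224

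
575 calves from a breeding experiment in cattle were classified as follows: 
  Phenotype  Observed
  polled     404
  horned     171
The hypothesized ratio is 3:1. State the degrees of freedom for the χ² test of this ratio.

A goodness-of-fit test with 2 phenotype classes has df = 2 − 1 = 1.

1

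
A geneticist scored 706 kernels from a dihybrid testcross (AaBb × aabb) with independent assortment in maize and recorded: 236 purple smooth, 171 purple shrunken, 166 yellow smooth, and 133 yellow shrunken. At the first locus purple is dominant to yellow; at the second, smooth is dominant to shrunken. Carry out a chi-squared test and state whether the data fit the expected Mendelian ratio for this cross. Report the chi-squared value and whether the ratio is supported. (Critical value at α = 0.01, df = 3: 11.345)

31.575; not consistent

A dihybrid testcross with independent assortment gives a 1:1:1:1 ratio.
Expected counts for N = 706 under a 1:1:1:1 ratio (total parts = 4):
  purple smooth: 706 × 1/4 = 176.5
  purple shrunken: 706 × 1/4 = 176.5
  yellow smooth: 706 × 1/4 = 176.5
  yellow shrunken: 706 × 1/4 = 176.5
χ² = Σ (O − E)² / E
  purple smooth: (236 − 176.5)² / 176.5 = 20.0581
  purple shrunken: (171 − 176.5)² / 176.5 = 0.1714
  yellow smooth: (166 − 176.5)² / 176.5 = 0.6246
  yellow shrunken: (133 − 176.5)² / 176.5 = 10.7210
χ² = 20.0581 + 0.1714 + 0.6246 + 10.7210 = 31.5751 ≈ 31.575
Degrees of freedom = 4 − 1 = 3; critical value at α = 0.01 is 11.345.
Since 31.575 > 11.345, we reject the null hypothesis — the data do not fit the 1:1:1:1 ratio.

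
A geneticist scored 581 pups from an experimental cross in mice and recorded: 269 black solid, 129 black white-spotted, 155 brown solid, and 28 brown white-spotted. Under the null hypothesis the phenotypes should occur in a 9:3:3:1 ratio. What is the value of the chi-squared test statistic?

Expected counts for N = 581 under a 9:3:3:1 ratio (total parts = 16):
  black solid: 581 × 9/16 = 326.8125
  black white-spotted: 581 × 3/16 = 108.9375
  brown solid: 581 × 3/16 = 108.9375
  brown white-spotted: 581 × 1/16 = 36.3125
χ² = Σ (O − E)² / E
  black solid: (269 − 326.8125)² / 326.8125 = 10.2269
  black white-spotted: (129 − 108.9375)² / 108.9375 = 3.6948
  brown solid: (155 − 108.9375)² / 108.9375 = 19.4768
  brown white-spotted: (28 − 36.3125)² / 36.3125 = 1.9029
χ² = 10.2269 + 3.6948 + 19.4768 + 1.9029 = 35.3014 ≈ 35.301

35.301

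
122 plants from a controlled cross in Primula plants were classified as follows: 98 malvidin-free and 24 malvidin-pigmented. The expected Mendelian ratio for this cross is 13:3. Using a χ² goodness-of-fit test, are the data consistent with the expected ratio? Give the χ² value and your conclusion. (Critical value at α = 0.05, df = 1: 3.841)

Expected counts for N = 122 under a 13:3 ratio (total parts = 16):
  malvidin-free: 122 × 13/16 = 99.125
  malvidin-pigmented: 122 × 3/16 = 22.875
χ² = Σ (O − E)² / E
  malvidin-free: (98 − 99.125)² / 99.125 = 0.0128
  malvidin-pigmented: (24 − 22.875)² / 22.875 = 0.0553
χ² = 0.0128 + 0.0553 = 0.0681 ≈ 0.068
Degrees of freedom = 2 − 1 = 1; critical value at α = 0.05 is 3.841.
Since 0.068 < 3.841, we fail to reject the null hypothesis — the data are consistent with the 13:3 ratio.

0.068; consistent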